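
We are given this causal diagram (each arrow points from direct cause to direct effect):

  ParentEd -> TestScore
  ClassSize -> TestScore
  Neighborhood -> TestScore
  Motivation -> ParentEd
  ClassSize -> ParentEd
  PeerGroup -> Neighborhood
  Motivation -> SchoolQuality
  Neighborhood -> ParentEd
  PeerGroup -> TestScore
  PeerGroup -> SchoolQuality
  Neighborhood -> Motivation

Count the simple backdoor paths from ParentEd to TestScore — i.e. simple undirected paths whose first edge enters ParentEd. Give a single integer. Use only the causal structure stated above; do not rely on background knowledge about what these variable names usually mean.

8

A backdoor path from ParentEd to TestScore is any simple undirected path whose first edge points into ParentEd (i.e. leaves ParentEd via a parent).
Parents of ParentEd: {ClassSize, Motivation, Neighborhood}.
Enumerating:
  P1: ParentEd <- ClassSize -> TestScore
  P2: ParentEd <- Neighborhood <- PeerGroup -> TestScore
  P3: ParentEd <- Neighborhood -> Motivation -> SchoolQuality <- PeerGroup -> TestScore
  P4: ParentEd <- Neighborhood -> TestScore
  P5: ParentEd <- Motivation <- Neighborhood <- PeerGroup -> TestScore
  P6: ParentEd <- Motivation <- Neighborhood -> TestScore
  P7: ParentEd <- Motivation -> SchoolQuality <- PeerGroup -> Neighborhood -> TestScore
  P8: ParentEd <- Motivation -> SchoolQuality <- PeerGroup -> TestScore
That exhausts the simple backdoor paths. Count: 8.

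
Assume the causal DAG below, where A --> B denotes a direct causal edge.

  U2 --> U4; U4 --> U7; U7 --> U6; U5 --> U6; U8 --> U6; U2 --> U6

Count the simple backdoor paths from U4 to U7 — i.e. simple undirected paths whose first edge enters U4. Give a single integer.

A backdoor path from U4 to U7 is any simple undirected path whose first edge points into U4 (i.e. leaves U4 via a parent).
Parents of U4: {U2}.
Enumerating:
  P1: U4 <- U2 -> U6 <- U7
That exhausts the simple backdoor paths. Count: 1.

1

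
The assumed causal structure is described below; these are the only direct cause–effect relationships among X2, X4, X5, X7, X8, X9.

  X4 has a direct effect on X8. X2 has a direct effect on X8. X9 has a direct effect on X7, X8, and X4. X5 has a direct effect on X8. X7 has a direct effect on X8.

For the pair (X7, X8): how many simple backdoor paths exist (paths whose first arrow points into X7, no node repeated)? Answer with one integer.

2

A backdoor path from X7 to X8 is any simple undirected path whose first edge points into X7 (i.e. leaves X7 via a parent).
Parents of X7: {X9}.
Enumerating:
  P1: X7 <- X9 -> X4 -> X8
  P2: X7 <- X9 -> X8
That exhausts the simple backdoor paths. Count: 2.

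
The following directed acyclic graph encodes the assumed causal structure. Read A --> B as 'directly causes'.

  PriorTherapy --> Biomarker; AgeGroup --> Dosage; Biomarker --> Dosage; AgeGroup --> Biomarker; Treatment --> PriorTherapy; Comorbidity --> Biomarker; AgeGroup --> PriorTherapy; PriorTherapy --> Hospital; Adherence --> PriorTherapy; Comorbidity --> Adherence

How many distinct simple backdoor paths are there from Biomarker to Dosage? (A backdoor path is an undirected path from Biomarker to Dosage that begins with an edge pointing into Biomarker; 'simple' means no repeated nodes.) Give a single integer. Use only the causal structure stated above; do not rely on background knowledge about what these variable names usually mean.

A backdoor path from Biomarker to Dosage is any simple undirected path whose first edge points into Biomarker (i.e. leaves Biomarker via a parent).
Parents of Biomarker: {AgeGroup, Comorbidity, PriorTherapy}.
Enumerating:
  P1: Biomarker <- AgeGroup -> Dosage
  P2: Biomarker <- Comorbidity -> Adherence -> PriorTherapy <- AgeGroup -> Dosage
  P3: Biomarker <- PriorTherapy <- AgeGroup -> Dosage
That exhausts the simple backdoor paths. Count: 3.

3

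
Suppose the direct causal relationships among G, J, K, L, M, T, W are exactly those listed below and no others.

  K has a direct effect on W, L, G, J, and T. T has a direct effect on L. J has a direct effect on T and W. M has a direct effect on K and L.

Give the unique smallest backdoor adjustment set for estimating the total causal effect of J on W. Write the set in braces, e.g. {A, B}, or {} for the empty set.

{K}

Variables eligible for adjustment (non-descendants of J, excluding J and W): {G, K, M}.
Backdoor paths from J to W:
  P1: J <- K -> W
The empty set is not sufficient: P1 (J <- K -> W) has no collider blocking it and no conditioned non-collider, so it is open.
Try {K}:
  P1: blocked at fork node K ∈ conditioning set.
{K} contains no descendant of J and blocks every backdoor path.
No other singleton works — e.g. {M} leaves P1 open — so {K} is the unique smallest valid adjustment set.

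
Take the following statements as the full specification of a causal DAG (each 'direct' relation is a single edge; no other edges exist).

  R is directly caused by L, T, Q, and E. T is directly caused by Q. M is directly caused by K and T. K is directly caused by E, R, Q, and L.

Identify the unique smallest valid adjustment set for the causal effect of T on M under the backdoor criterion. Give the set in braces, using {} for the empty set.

{Q}

Variables eligible for adjustment (non-descendants of T, excluding T and M): {E, L, Q}.
Backdoor paths from T to M:
  P1: T <- Q -> R <- E -> K -> M
  P2: T <- Q -> R <- L -> K -> M
  P3: T <- Q -> R -> K -> M
  P4: T <- Q -> K -> M
The empty set is not sufficient: P3 (T <- Q -> R -> K -> M) has no collider blocking it and no conditioned non-collider, so it is open.
Try {Q}:
  P1: blocked at fork node Q ∈ conditioning set.
  P2: blocked at fork node Q ∈ conditioning set.
  P3: blocked at fork node Q ∈ conditioning set.
  P4: blocked at fork node Q ∈ conditioning set.
{Q} contains no descendant of T and blocks every backdoor path.
No other singleton works — e.g. {E} leaves P3 open — so {Q} is the unique smallest valid adjustment set.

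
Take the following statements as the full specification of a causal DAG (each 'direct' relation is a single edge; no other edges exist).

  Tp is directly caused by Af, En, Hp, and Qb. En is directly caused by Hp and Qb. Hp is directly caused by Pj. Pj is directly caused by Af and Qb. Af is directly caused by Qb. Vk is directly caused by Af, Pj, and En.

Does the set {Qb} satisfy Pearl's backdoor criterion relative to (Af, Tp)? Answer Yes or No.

Backdoor paths from Af to Tp (paths whose first edge points into Af):
  P1: Af <- Qb -> Pj -> Hp -> En -> Tp
  P2: Af <- Qb -> Pj -> Hp -> Tp
  P3: Af <- Qb -> Pj -> Vk <- En <- Hp -> Tp
  P4: Af <- Qb -> Pj -> Vk <- En -> Tp
  P5: Af <- Qb -> En <- Hp -> Tp
  P6: Af <- Qb -> En -> Tp
  P7: Af <- Qb -> En -> Vk <- Pj -> Hp -> Tp
  P8: Af <- Qb -> Tp
Condition 1 (no descendant of Af in the set): holds — descendants of Af are {En, Hp, Pj, Tp, Vk}; none are in {Qb}.
Condition 2 (every backdoor path blocked by {Qb}):
  P1: blocked at fork node Qb ∈ conditioning set.
  P2: blocked at fork node Qb ∈ conditioning set.
  P3: blocked at fork node Qb ∈ conditioning set.
  P4: blocked at fork node Qb ∈ conditioning set.
  P5: blocked at fork node Qb ∈ conditioning set.
  P6: blocked at fork node Qb ∈ conditioning set.
  P7: blocked at fork node Qb ∈ conditioning set.
  P8: blocked at fork node Qb ∈ conditioning set.
{Qb} satisfies the backdoor criterion.

Yes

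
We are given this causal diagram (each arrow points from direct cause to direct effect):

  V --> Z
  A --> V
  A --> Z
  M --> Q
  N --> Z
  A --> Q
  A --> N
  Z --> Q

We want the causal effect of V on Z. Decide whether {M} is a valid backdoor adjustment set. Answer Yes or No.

Backdoor paths from V to Z (paths whose first edge points into V):
  P1: V <- A -> N -> Z
  P2: V <- A -> Z
  P3: V <- A -> Q <- Z
Condition 1 (no descendant of V in the set): holds — descendants of V are {Q, Z}; none are in {M}.
Condition 2 (every backdoor path blocked by {M}):
  P1: open — no interior node is in the conditioning set.
  P2: open — no interior node is in the conditioning set.
  P3: blocked at collider Q (neither it nor any descendant is in the conditioning set).
{M} does not satisfy the backdoor criterion.

No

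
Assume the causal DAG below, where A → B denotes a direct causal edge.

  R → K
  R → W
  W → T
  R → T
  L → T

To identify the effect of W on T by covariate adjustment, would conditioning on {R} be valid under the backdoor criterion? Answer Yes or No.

Backdoor paths from W to T (paths whose first edge points into W):
  P1: W <- R -> T
Condition 1 (no descendant of W in the set): holds — descendants of W are {T}; none are in {R}.
Condition 2 (every backdoor path blocked by {R}):
  P1: blocked at fork node R ∈ conditioning set.
{R} satisfies the backdoor criterion.

Yes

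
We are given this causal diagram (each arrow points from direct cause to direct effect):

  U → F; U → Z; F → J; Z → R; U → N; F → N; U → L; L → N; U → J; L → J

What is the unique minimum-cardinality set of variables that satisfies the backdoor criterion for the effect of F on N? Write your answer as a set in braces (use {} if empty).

Variables eligible for adjustment (non-descendants of F, excluding F and N): {L, R, U, Z}.
Backdoor paths from F to N:
  P1: F <- U -> L -> N
  P2: F <- U -> N
  P3: F <- U -> J <- L -> N
The empty set is not sufficient: P1 (F <- U -> L -> N) has no collider blocking it and no conditioned non-collider, so it is open.
Try {U}:
  P1: blocked at fork node U ∈ conditioning set.
  P2: blocked at fork node U ∈ conditioning set.
  P3: blocked at fork node U ∈ conditioning set.
{U} contains no descendant of F and blocks every backdoor path.
No other singleton works — e.g. {Z} leaves P1 open — so {U} is the unique smallest valid adjustment set.

{U}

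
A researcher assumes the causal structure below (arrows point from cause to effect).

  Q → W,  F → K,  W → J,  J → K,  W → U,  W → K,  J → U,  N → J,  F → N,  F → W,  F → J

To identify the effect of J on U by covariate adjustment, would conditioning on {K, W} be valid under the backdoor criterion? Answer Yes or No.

Backdoor paths from J to U (paths whose first edge points into J):
  P1: J <- F -> W -> U
  P2: J <- F -> K <- W -> U
  P3: J <- W -> U
  P4: J <- N <- F -> W -> U
  P5: J <- N <- F -> K <- W -> U
Condition 1 (no descendant of J in the set): FAILS — K is a descendant of J.
Condition 2 (every backdoor path blocked by {K, W}):
  P1: blocked at chain node W ∈ conditioning set.
  P2: blocked at fork node W ∈ conditioning set.
  P3: blocked at fork node W ∈ conditioning set.
  P4: blocked at chain node W ∈ conditioning set.
  P5: blocked at fork node W ∈ conditioning set.
{K, W} does not satisfy the backdoor criterion.

No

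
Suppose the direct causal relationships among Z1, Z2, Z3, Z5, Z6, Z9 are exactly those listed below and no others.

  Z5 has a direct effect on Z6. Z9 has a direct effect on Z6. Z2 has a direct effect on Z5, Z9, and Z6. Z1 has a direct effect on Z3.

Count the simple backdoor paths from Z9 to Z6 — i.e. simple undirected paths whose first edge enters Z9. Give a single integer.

2

A backdoor path from Z9 to Z6 is any simple undirected path whose first edge points into Z9 (i.e. leaves Z9 via a parent).
Parents of Z9: {Z2}.
Enumerating:
  P1: Z9 <- Z2 -> Z5 -> Z6
  P2: Z9 <- Z2 -> Z6
That exhausts the simple backdoor paths. Count: 2.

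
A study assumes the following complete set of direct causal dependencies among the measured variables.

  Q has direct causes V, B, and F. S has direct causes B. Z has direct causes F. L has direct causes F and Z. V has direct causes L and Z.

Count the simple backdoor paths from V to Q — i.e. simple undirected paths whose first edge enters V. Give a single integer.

A backdoor path from V to Q is any simple undirected path whose first edge points into V (i.e. leaves V via a parent).
Parents of V: {L, Z}.
Enumerating:
  P1: V <- Z <- F -> Q
  P2: V <- Z -> L <- F -> Q
  P3: V <- L <- F -> Q
  P4: V <- L <- Z <- F -> Q
That exhausts the simple backdoor paths. Count: 4.

4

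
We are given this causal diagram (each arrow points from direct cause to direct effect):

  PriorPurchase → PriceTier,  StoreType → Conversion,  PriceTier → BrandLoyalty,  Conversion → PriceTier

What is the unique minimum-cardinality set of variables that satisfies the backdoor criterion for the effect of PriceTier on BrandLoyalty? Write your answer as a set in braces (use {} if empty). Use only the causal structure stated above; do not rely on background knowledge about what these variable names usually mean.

Variables eligible for adjustment (non-descendants of PriceTier, excluding PriceTier and BrandLoyalty): {Conversion, PriorPurchase, StoreType}.
Backdoor paths from PriceTier to BrandLoyalty:
  (none)
With no backdoor paths the empty set already satisfies the criterion, and it is trivially minimal.

{}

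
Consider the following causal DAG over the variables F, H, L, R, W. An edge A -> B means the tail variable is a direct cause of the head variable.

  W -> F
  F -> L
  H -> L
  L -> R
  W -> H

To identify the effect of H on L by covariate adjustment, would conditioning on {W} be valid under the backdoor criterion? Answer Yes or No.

Backdoor paths from H to L (paths whose first edge points into H):
  P1: H <- W -> F -> L
Condition 1 (no descendant of H in the set): holds — descendants of H are {L, R}; none are in {W}.
Condition 2 (every backdoor path blocked by {W}):
  P1: blocked at fork node W ∈ conditioning set.
{W} satisfies the backdoor criterion.

Yes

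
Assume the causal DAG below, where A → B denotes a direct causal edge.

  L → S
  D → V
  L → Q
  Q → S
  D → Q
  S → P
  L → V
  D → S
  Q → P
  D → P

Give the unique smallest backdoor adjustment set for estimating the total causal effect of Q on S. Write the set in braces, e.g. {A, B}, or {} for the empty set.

Variables eligible for adjustment (non-descendants of Q, excluding Q and S): {D, L, V}.
Backdoor paths from Q to S:
  P1: Q <- D -> S
  P2: Q <- D -> P <- S
  P3: Q <- D -> V <- L -> S
  P4: Q <- L -> S
  P5: Q <- L -> V <- D -> S
  P6: Q <- L -> V <- D -> P <- S
The empty set is not sufficient: P1 (Q <- D -> S) has no collider blocking it and no conditioned non-collider, so it is open.
Try {D, L}:
  P1: blocked at fork node D ∈ conditioning set.
  P2: blocked at fork node D ∈ conditioning set.
  P3: blocked at fork node D ∈ conditioning set.
  P4: blocked at fork node L ∈ conditioning set.
  P5: blocked at fork node L ∈ conditioning set.
  P6: blocked at fork node L ∈ conditioning set.
{D, L} contains no descendant of Q and blocks every backdoor path.
Every element of {D, L} is needed (dropping D leaves P1 open; dropping L leaves P4 open), so no proper subset is valid.
Among all size-2 subsets of the eligible variables, only {D, L} blocks every backdoor path, so it is the unique smallest valid adjustment set.

{D, L}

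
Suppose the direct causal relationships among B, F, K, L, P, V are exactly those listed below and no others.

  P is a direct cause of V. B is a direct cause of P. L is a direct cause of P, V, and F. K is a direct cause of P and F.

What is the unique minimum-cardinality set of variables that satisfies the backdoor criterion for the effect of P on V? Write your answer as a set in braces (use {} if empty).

Variables eligible for adjustment (non-descendants of P, excluding P and V): {B, F, K, L}.
Backdoor paths from P to V:
  P1: P <- L -> V
  P2: P <- K -> F <- L -> V
The empty set is not sufficient: P1 (P <- L -> V) has no collider blocking it and no conditioned non-collider, so it is open.
Try {L}:
  P1: blocked at fork node L ∈ conditioning set.
  P2: blocked at collider F (neither it nor any descendant is in the conditioning set).
{L} contains no descendant of P and blocks every backdoor path.
No other singleton works — e.g. {B} leaves P1 open — so {L} is the unique smallest valid adjustment set.

{L}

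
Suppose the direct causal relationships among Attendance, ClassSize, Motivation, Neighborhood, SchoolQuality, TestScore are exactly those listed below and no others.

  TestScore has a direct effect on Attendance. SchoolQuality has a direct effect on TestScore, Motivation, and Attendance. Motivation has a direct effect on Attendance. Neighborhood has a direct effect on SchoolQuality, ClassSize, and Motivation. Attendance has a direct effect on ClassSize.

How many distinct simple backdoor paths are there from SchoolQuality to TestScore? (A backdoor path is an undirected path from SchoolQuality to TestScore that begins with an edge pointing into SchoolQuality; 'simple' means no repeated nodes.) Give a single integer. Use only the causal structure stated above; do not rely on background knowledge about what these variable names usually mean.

A backdoor path from SchoolQuality to TestScore is any simple undirected path whose first edge points into SchoolQuality (i.e. leaves SchoolQuality via a parent).
Parents of SchoolQuality: {Neighborhood}.
Enumerating:
  P1: SchoolQuality <- Neighborhood -> Motivation -> Attendance <- TestScore
  P2: SchoolQuality <- Neighborhood -> ClassSize <- Attendance <- TestScore
That exhausts the simple backdoor paths. Count: 2.

2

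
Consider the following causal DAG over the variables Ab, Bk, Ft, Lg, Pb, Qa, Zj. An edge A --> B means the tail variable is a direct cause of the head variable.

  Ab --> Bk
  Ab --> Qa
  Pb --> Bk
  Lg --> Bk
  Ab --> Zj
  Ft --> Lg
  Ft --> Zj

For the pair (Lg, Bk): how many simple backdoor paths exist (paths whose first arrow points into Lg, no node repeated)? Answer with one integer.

A backdoor path from Lg to Bk is any simple undirected path whose first edge points into Lg (i.e. leaves Lg via a parent).
Parents of Lg: {Ft}.
Enumerating:
  P1: Lg <- Ft -> Zj <- Ab -> Bk
That exhausts the simple backdoor paths. Count: 1.

1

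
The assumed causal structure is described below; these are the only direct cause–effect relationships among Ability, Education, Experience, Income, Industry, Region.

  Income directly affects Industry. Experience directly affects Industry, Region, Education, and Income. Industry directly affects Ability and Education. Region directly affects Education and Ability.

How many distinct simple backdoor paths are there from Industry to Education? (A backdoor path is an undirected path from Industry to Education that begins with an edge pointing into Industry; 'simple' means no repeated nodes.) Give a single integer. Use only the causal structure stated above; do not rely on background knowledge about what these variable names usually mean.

4

A backdoor path from Industry to Education is any simple undirected path whose first edge points into Industry (i.e. leaves Industry via a parent).
Parents of Industry: {Experience, Income}.
Enumerating:
  P1: Industry <- Experience -> Region -> Education
  P2: Industry <- Experience -> Education
  P3: Industry <- Income <- Experience -> Region -> Education
  P4: Industry <- Income <- Experience -> Education
That exhausts the simple backdoor paths. Count: 4.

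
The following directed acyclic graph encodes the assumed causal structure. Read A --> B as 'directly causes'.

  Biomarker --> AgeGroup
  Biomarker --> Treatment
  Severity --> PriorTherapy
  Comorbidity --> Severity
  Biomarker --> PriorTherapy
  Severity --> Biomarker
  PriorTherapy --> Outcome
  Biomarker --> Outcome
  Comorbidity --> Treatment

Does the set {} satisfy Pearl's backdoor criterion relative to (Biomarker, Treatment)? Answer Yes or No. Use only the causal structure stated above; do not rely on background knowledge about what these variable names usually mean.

No

Backdoor paths from Biomarker to Treatment (paths whose first edge points into Biomarker):
  P1: Biomarker <- Severity <- Comorbidity -> Treatment
Condition 1 (no descendant of Biomarker in the set): holds — descendants of Biomarker are {AgeGroup, Outcome, PriorTherapy, Treatment}; none are in {}.
Condition 2 (every backdoor path blocked by {}):
  P1: open — no interior node is in the conditioning set.
{} does not satisfy the backdoor criterion.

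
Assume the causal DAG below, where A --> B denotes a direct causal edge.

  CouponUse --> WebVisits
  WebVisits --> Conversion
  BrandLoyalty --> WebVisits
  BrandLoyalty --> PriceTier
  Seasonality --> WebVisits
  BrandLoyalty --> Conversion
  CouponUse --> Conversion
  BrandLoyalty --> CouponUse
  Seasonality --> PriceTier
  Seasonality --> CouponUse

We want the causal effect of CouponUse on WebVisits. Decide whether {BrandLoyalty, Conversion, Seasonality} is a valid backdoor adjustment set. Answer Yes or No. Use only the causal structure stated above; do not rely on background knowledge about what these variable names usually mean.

Backdoor paths from CouponUse to WebVisits (paths whose first edge points into CouponUse):
  P1: CouponUse <- BrandLoyalty -> WebVisits
  P2: CouponUse <- BrandLoyalty -> Conversion <- WebVisits
  P3: CouponUse <- BrandLoyalty -> PriceTier <- Seasonality -> WebVisits
  P4: CouponUse <- Seasonality -> WebVisits
  P5: CouponUse <- Seasonality -> PriceTier <- BrandLoyalty -> WebVisits
  P6: CouponUse <- Seasonality -> PriceTier <- BrandLoyalty -> Conversion <- WebVisits
Condition 1 (no descendant of CouponUse in the set): FAILS — Conversion is a descendant of CouponUse.
Condition 2 (every backdoor path blocked by {BrandLoyalty, Conversion, Seasonality}):
  P1: blocked at fork node BrandLoyalty ∈ conditioning set.
  P2: blocked at fork node BrandLoyalty ∈ conditioning set.
  P3: blocked at fork node BrandLoyalty ∈ conditioning set.
  P4: blocked at fork node Seasonality ∈ conditioning set.
  P5: blocked at fork node Seasonality ∈ conditioning set.
  P6: blocked at fork node Seasonality ∈ conditioning set.
{BrandLoyalty, Conversion, Seasonality} does not satisfy the backdoor criterion.

No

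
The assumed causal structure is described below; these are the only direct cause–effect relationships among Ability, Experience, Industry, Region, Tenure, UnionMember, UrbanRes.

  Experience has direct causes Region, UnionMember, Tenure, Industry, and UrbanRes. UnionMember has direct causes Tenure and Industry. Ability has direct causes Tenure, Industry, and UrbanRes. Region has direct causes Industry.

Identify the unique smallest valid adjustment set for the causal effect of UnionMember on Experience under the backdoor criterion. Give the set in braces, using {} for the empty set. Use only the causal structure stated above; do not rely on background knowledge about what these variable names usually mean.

{Industry, Tenure}

Variables eligible for adjustment (non-descendants of UnionMember, excluding UnionMember and Experience): {Ability, Industry, Region, Tenure, UrbanRes}.
Backdoor paths from UnionMember to Experience:
  P1: UnionMember <- Tenure -> Ability <- UrbanRes -> Experience
  P2: UnionMember <- Tenure -> Ability <- Industry -> Region -> Experience
  P3: UnionMember <- Tenure -> Ability <- Industry -> Experience
  P4: UnionMember <- Tenure -> Experience
  P5: UnionMember <- Industry -> Ability <- Tenure -> Experience
  P6: UnionMember <- Industry -> Ability <- UrbanRes -> Experience
  P7: UnionMember <- Industry -> Region -> Experience
  P8: UnionMember <- Industry -> Experience
The empty set is not sufficient: P4 (UnionMember <- Tenure -> Experience) has no collider blocking it and no conditioned non-collider, so it is open.
Try {Industry, Tenure}:
  P1: blocked at fork node Tenure ∈ conditioning set.
  P2: blocked at fork node Tenure ∈ conditioning set.
  P3: blocked at fork node Tenure ∈ conditioning set.
  P4: blocked at fork node Tenure ∈ conditioning set.
  P5: blocked at fork node Industry ∈ conditioning set.
  P6: blocked at fork node Industry ∈ conditioning set.
  P7: blocked at fork node Industry ∈ conditioning set.
  P8: blocked at fork node Industry ∈ conditioning set.
{Industry, Tenure} contains no descendant of UnionMember and blocks every backdoor path.
Every element of {Industry, Tenure} is needed (dropping Industry leaves P7 open; dropping Tenure leaves P4 open), so no proper subset is valid.
Among all size-2 subsets of the eligible variables, only {Industry, Tenure} blocks every backdoor path, so it is the unique smallest valid adjustment set.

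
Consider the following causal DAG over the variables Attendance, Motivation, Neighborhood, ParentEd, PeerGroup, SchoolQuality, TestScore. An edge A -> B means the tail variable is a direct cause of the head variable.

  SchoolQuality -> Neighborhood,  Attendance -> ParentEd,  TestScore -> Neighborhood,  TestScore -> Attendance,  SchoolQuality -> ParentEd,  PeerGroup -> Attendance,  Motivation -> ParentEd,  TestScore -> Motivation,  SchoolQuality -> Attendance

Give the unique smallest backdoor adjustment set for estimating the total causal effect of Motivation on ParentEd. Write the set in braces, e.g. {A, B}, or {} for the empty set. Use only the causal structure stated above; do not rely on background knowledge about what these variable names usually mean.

Variables eligible for adjustment (non-descendants of Motivation, excluding Motivation and ParentEd): {Attendance, Neighborhood, PeerGroup, SchoolQuality, TestScore}.
Backdoor paths from Motivation to ParentEd:
  P1: Motivation <- TestScore -> Attendance <- SchoolQuality -> ParentEd
  P2: Motivation <- TestScore -> Attendance -> ParentEd
  P3: Motivation <- TestScore -> Neighborhood <- SchoolQuality -> Attendance -> ParentEd
  P4: Motivation <- TestScore -> Neighborhood <- SchoolQuality -> ParentEd
The empty set is not sufficient: P2 (Motivation <- TestScore -> Attendance -> ParentEd) has no collider blocking it and no conditioned non-collider, so it is open.
Try {TestScore}:
  P1: blocked at fork node TestScore ∈ conditioning set.
  P2: blocked at fork node TestScore ∈ conditioning set.
  P3: blocked at fork node TestScore ∈ conditioning set.
  P4: blocked at fork node TestScore ∈ conditioning set.
{TestScore} contains no descendant of Motivation and blocks every backdoor path.
No other singleton works — e.g. {SchoolQuality} leaves P2 open — so {TestScore} is the unique smallest valid adjustment set.

{TestScore}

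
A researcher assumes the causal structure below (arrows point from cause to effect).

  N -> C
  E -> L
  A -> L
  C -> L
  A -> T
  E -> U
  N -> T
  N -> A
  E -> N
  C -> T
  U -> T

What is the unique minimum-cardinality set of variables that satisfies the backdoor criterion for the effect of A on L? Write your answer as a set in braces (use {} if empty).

Variables eligible for adjustment (non-descendants of A, excluding A and L): {C, E, N, U}.
Backdoor paths from A to L:
  P1: A <- N <- E -> U -> T <- C -> L
  P2: A <- N <- E -> L
  P3: A <- N -> C -> L
  P4: A <- N -> C -> T <- U <- E -> L
  P5: A <- N -> T <- C -> L
  P6: A <- N -> T <- U <- E -> L
The empty set is not sufficient: P2 (A <- N <- E -> L) has no collider blocking it and no conditioned non-collider, so it is open.
Try {N}:
  P1: blocked at chain node N ∈ conditioning set.
  P2: blocked at chain node N ∈ conditioning set.
  P3: blocked at fork node N ∈ conditioning set.
  P4: blocked at fork node N ∈ conditioning set.
  P5: blocked at fork node N ∈ conditioning set.
  P6: blocked at fork node N ∈ conditioning set.
{N} contains no descendant of A and blocks every backdoor path.
No other singleton works — e.g. {E} leaves P3 open — so {N} is the unique smallest valid adjustment set.

{N}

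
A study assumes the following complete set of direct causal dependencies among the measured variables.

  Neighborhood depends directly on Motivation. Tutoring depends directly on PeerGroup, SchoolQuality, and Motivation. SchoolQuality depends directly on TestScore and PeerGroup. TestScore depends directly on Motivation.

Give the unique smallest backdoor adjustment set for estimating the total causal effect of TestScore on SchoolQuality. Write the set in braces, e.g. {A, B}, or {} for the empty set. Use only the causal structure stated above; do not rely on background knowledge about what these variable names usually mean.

Variables eligible for adjustment (non-descendants of TestScore, excluding TestScore and SchoolQuality): {Motivation, Neighborhood, PeerGroup}.
Backdoor paths from TestScore to SchoolQuality:
  P1: TestScore <- Motivation -> Tutoring <- PeerGroup -> SchoolQuality
  P2: TestScore <- Motivation -> Tutoring <- SchoolQuality
Each backdoor path contains an unconditioned collider, so every path is already blocked with the empty conditioning set:
  P1: blocked at collider Tutoring (neither it nor any descendant is in the conditioning set).
  P2: blocked at collider Tutoring (neither it nor any descendant is in the conditioning set).
The empty set is therefore the unique smallest valid set.

{}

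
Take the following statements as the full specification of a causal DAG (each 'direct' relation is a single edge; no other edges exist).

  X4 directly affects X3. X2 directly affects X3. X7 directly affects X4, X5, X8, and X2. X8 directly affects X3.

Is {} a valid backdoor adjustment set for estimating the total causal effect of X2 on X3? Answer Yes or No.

No

Backdoor paths from X2 to X3 (paths whose first edge points into X2):
  P1: X2 <- X7 -> X8 -> X3
  P2: X2 <- X7 -> X4 -> X3
Condition 1 (no descendant of X2 in the set): holds — descendants of X2 are {X3}; none are in {}.
Condition 2 (every backdoor path blocked by {}):
  P1: open — no interior node is in the conditioning set.
  P2: open — no interior node is in the conditioning set.
{} does not satisfy the backdoor criterion.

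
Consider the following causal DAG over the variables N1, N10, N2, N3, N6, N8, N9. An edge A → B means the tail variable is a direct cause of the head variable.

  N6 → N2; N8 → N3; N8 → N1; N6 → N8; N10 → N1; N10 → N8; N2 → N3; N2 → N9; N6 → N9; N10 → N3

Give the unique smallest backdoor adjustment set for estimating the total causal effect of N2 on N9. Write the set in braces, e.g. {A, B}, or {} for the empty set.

{N6}

Variables eligible for adjustment (non-descendants of N2, excluding N2 and N9): {N1, N10, N6, N8}.
Backdoor paths from N2 to N9:
  P1: N2 <- N6 -> N9
The empty set is not sufficient: P1 (N2 <- N6 -> N9) has no collider blocking it and no conditioned non-collider, so it is open.
Try {N6}:
  P1: blocked at fork node N6 ∈ conditioning set.
{N6} contains no descendant of N2 and blocks every backdoor path.
No other singleton works — e.g. {N10} leaves P1 open — so {N6} is the unique smallest valid adjustment set.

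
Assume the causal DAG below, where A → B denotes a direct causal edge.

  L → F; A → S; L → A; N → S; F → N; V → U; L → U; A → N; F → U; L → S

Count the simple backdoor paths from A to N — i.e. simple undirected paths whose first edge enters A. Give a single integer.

3

A backdoor path from A to N is any simple undirected path whose first edge points into A (i.e. leaves A via a parent).
Parents of A: {L}.
Enumerating:
  P1: A <- L -> F -> N
  P2: A <- L -> U <- F -> N
  P3: A <- L -> S <- N
That exhausts the simple backdoor paths. Count: 3.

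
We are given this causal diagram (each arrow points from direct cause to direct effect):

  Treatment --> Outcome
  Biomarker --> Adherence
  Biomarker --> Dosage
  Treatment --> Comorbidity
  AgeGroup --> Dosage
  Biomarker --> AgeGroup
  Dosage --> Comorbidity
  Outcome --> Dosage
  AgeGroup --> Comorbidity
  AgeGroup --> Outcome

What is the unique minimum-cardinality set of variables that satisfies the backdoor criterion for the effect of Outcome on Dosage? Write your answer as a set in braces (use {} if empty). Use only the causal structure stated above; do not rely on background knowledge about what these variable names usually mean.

Variables eligible for adjustment (non-descendants of Outcome, excluding Outcome and Dosage): {Adherence, AgeGroup, Biomarker, Treatment}.
Backdoor paths from Outcome to Dosage:
  P1: Outcome <- Treatment -> Comorbidity <- AgeGroup <- Biomarker -> Dosage
  P2: Outcome <- Treatment -> Comorbidity <- AgeGroup -> Dosage
  P3: Outcome <- Treatment -> Comorbidity <- Dosage
  P4: Outcome <- AgeGroup <- Biomarker -> Dosage
  P5: Outcome <- AgeGroup -> Dosage
  P6: Outcome <- AgeGroup -> Comorbidity <- Dosage
The empty set is not sufficient: P4 (Outcome <- AgeGroup <- Biomarker -> Dosage) has no collider blocking it and no conditioned non-collider, so it is open.
Try {AgeGroup}:
  P1: blocked at collider Comorbidity (neither it nor any descendant is in the conditioning set).
  P2: blocked at collider Comorbidity (neither it nor any descendant is in the conditioning set).
  P3: blocked at collider Comorbidity (neither it nor any descendant is in the conditioning set).
  P4: blocked at chain node AgeGroup ∈ conditioning set.
  P5: blocked at fork node AgeGroup ∈ conditioning set.
  P6: blocked at fork node AgeGroup ∈ conditioning set.
{AgeGroup} contains no descendant of Outcome and blocks every backdoor path.
No other singleton works — e.g. {Treatment} leaves P4 open — so {AgeGroup} is the unique smallest valid adjustment set.

{AgeGroup}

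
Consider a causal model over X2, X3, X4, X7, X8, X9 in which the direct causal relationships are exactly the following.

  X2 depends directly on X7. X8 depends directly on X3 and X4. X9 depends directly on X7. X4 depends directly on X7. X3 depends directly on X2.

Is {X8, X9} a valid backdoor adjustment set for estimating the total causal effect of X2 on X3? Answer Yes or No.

No

Backdoor paths from X2 to X3 (paths whose first edge points into X2):
  P1: X2 <- X7 -> X4 -> X8 <- X3
Condition 1 (no descendant of X2 in the set): FAILS — X8 is a descendant of X2.
Condition 2 (every backdoor path blocked by {X8, X9}):
  P1: open — collider(s) X8 are conditioned on (or have a conditioned descendant) and no non-collider on the path is in the set.
{X8, X9} does not satisfy the backdoor criterion.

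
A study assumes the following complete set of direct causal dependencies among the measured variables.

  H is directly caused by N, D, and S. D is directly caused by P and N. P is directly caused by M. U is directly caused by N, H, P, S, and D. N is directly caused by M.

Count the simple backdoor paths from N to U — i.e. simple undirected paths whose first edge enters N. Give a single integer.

A backdoor path from N to U is any simple undirected path whose first edge points into N (i.e. leaves N via a parent).
Parents of N: {M}.
Enumerating:
  P1: N <- M -> P -> D -> H <- S -> U
  P2: N <- M -> P -> D -> H -> U
  P3: N <- M -> P -> D -> U
  P4: N <- M -> P -> U
That exhausts the simple backdoor paths. Count: 4.

4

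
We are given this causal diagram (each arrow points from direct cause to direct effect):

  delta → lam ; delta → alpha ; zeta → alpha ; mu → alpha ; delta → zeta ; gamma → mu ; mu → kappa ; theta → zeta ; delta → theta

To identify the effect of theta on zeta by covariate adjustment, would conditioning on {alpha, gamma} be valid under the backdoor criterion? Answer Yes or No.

Backdoor paths from theta to zeta (paths whose first edge points into theta):
  P1: theta <- delta -> zeta
  P2: theta <- delta -> alpha <- zeta
Condition 1 (no descendant of theta in the set): FAILS — alpha is a descendant of theta.
Condition 2 (every backdoor path blocked by {alpha, gamma}):
  P1: open — no interior node is in the conditioning set.
  P2: open — collider(s) alpha are conditioned on (or have a conditioned descendant) and no non-collider on the path is in the set.
{alpha, gamma} does not satisfy the backdoor criterion.

No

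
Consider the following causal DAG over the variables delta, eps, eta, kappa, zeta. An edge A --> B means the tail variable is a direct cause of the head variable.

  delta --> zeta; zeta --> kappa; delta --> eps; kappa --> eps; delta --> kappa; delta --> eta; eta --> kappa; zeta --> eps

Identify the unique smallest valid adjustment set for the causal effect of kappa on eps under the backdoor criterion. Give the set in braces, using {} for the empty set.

{delta, zeta}

Variables eligible for adjustment (non-descendants of kappa, excluding kappa and eps): {delta, eta, zeta}.
Backdoor paths from kappa to eps:
  P1: kappa <- delta -> zeta -> eps
  P2: kappa <- delta -> eps
  P3: kappa <- eta <- delta -> zeta -> eps
  P4: kappa <- eta <- delta -> eps
  P5: kappa <- zeta <- delta -> eps
  P6: kappa <- zeta -> eps
The empty set is not sufficient: P1 (kappa <- delta -> zeta -> eps) has no collider blocking it and no conditioned non-collider, so it is open.
Try {delta, zeta}:
  P1: blocked at fork node delta ∈ conditioning set.
  P2: blocked at fork node delta ∈ conditioning set.
  P3: blocked at fork node delta ∈ conditioning set.
  P4: blocked at fork node delta ∈ conditioning set.
  P5: blocked at chain node zeta ∈ conditioning set.
  P6: blocked at fork node zeta ∈ conditioning set.
{delta, zeta} contains no descendant of kappa and blocks every backdoor path.
Every element of {delta, zeta} is needed (dropping delta leaves P2 open; dropping zeta leaves P6 open), so no proper subset is valid.
Among all size-2 subsets of the eligible variables, only {delta, zeta} blocks every backdoor path, so it is the unique smallest valid adjustment set.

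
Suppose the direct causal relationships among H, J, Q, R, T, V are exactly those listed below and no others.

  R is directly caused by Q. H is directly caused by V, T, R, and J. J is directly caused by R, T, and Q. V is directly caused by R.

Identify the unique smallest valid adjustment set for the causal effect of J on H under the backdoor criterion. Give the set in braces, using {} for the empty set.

Variables eligible for adjustment (non-descendants of J, excluding J and H): {Q, R, T, V}.
Backdoor paths from J to H:
  P1: J <- T -> H
  P2: J <- Q -> R -> V -> H
  P3: J <- Q -> R -> H
  P4: J <- R -> V -> H
  P5: J <- R -> H
The empty set is not sufficient: P1 (J <- T -> H) has no collider blocking it and no conditioned non-collider, so it is open.
Try {R, T}:
  P1: blocked at fork node T ∈ conditioning set.
  P2: blocked at chain node R ∈ conditioning set.
  P3: blocked at chain node R ∈ conditioning set.
  P4: blocked at fork node R ∈ conditioning set.
  P5: blocked at fork node R ∈ conditioning set.
{R, T} contains no descendant of J and blocks every backdoor path.
Every element of {R, T} is needed (dropping R leaves P2 open; dropping T leaves P1 open), so no proper subset is valid.
Among all size-2 subsets of the eligible variables, only {R, T} blocks every backdoor path, so it is the unique smallest valid adjustment set.

{R, T}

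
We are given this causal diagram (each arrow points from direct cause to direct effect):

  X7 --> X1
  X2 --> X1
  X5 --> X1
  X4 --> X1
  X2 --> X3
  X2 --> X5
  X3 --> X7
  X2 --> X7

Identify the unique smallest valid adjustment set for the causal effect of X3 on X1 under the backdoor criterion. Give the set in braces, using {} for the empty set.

{X2}

Variables eligible for adjustment (non-descendants of X3, excluding X3 and X1): {X2, X4, X5}.
Backdoor paths from X3 to X1:
  P1: X3 <- X2 -> X5 -> X1
  P2: X3 <- X2 -> X7 -> X1
  P3: X3 <- X2 -> X1
The empty set is not sufficient: P1 (X3 <- X2 -> X5 -> X1) has no collider blocking it and no conditioned non-collider, so it is open.
Try {X2}:
  P1: blocked at fork node X2 ∈ conditioning set.
  P2: blocked at fork node X2 ∈ conditioning set.
  P3: blocked at fork node X2 ∈ conditioning set.
{X2} contains no descendant of X3 and blocks every backdoor path.
No other singleton works — e.g. {X5} leaves P2 open — so {X2} is the unique smallest valid adjustment set.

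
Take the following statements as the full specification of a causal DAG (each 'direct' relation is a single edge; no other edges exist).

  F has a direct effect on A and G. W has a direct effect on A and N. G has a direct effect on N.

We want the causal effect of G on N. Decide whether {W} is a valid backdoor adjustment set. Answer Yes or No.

Backdoor paths from G to N (paths whose first edge points into G):
  P1: G <- F -> A <- W -> N
Condition 1 (no descendant of G in the set): holds — descendants of G are {N}; none are in {W}.
Condition 2 (every backdoor path blocked by {W}):
  P1: blocked at collider A (neither it nor any descendant is in the conditioning set).
{W} satisfies the backdoor criterion.

Yes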